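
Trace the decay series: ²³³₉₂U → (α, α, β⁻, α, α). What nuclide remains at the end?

Start: (A, Z) = (233, 92).
After α: (229, 90).
After α: (225, 88).
After β⁻: (225, 89).
After α: (221, 87).
After α: (217, 85).
Z = 85 is astatine.

At-217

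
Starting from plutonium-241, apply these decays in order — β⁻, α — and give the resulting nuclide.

Start: (A, Z) = (241, 94).
After β⁻: (241, 95).
After α: (237, 93).
Z = 93 is neptunium.

Np-237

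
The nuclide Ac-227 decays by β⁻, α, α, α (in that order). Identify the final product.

Start: (A, Z) = (227, 89).
After β⁻: (227, 90).
After α: (223, 88).
After α: (219, 86).
After α: (215, 84).
Z = 84 is polonium.

Po-215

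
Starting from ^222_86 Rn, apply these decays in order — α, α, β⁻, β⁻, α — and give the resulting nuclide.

Start: (A, Z) = (222, 86).
After α: (218, 84).
After α: (214, 82).
After β⁻: (214, 83).
After β⁻: (214, 84).
After α: (210, 82).
Z = 82 is lead.

Pb-210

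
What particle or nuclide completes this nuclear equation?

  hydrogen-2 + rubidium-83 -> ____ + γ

Sr-85

Conserve mass number: 2 + 83 = A + 0, so A = 85.
Conserve atomic number: 1 + 37 = Z + 0, so Z = 38.
Z = 38 is strontium, so the species is strontium-85.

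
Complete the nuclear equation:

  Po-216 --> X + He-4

Conserve mass number: 216 = A + 4, so A = 212.
Conserve atomic number: 84 = Z + 2, so Z = 82.
Z = 82 is lead, so the species is Pb-212.

Pb-212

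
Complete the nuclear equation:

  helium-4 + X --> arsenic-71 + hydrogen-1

Ge-68

Conserve mass number: 4 + A = 71 + 1, so A = 68.
Conserve atomic number: 2 + Z = 33 + 1, so Z = 32.
Z = 32 is germanium, so the species is germanium-68.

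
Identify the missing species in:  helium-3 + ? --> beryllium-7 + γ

Conserve mass number: 3 + A = 7 + 0, so A = 4.
Conserve atomic number: 2 + Z = 4 + 0, so Z = 2.
A = 4 and Z = 2 is helium-4 — an alpha particle.

alpha particle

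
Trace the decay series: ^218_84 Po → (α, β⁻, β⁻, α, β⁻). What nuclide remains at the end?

Start: (A, Z) = (218, 84).
After α: (214, 82).
After β⁻: (214, 83).
After β⁻: (214, 84).
After α: (210, 82).
After β⁻: (210, 83).
Z = 83 is bismuth.

Bi-210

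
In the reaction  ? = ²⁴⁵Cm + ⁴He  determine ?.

Cf-249

Conserve mass number: A = 245 + 4, so A = 249.
Conserve atomic number: Z = 96 + 2, so Z = 98.
Z = 98 is californium, so the species is ²⁴⁹Cf.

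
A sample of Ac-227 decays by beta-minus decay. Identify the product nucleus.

Th-227

Beta-minus decay: mass number changes by +0, atomic number by +1.
A: 227 = 227; Z: 89 + 1 = 90.
Z = 90 is thorium, so the daughter is Th-227.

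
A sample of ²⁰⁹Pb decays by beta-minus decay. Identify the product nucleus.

Bi-209

Beta-minus decay: mass number changes by +0, atomic number by +1.
A: 209 = 209; Z: 82 + 1 = 83.
Z = 83 is bismuth, so the daughter is ²⁰⁹Bi.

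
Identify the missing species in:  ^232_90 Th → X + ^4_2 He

Ra-228

Conserve mass number: 232 = A + 4, so A = 228.
Conserve atomic number: 90 = Z + 2, so Z = 88.
Z = 88 is radium, so the species is ^228_88 Ra.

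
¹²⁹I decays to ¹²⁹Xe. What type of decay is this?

ΔA = 129 − 129 = 0; ΔZ = 54 − 53 = +1.
A is unchanged and Z rises by 1 — a neutron has become a proton (β⁻ decay).

beta-minus decay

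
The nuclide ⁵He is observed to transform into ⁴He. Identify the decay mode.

ΔA = 4 − 5 = -1; ΔZ = 2 − 2 = +0.
A drops by 1 with Z unchanged — a neutron was emitted.

neutron emission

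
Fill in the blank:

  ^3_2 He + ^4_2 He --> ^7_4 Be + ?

Conserve mass number: 3 + 4 = 7 + A, so A = 0.
Conserve atomic number: 2 + 2 = 4 + Z, so Z = 0.
A = 0 and Z = 0 is ^0_0 γ — a gamma ray.

gamma ray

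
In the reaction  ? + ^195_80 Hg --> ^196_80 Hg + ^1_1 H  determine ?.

deuteron

Conserve mass number: A + 195 = 196 + 1, so A = 2.
Conserve atomic number: Z + 80 = 80 + 1, so Z = 1.
A = 2 and Z = 1 is ^2_1 H — a deuteron.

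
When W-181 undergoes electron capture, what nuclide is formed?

Ta-181

Electron capture: mass number changes by +0, atomic number by -1.
A: 181 = 181; Z: 74 − 1 = 73.
Z = 73 is tantalum, so the daughter is Ta-181.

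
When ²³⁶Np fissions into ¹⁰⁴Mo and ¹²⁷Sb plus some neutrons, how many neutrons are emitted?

5

Conserve mass number: 236 = 104 + 127 + k, so k = 236 − 231 = 5.
Check atomic number: 93 = 42 + 51 + 0 = 93. ✓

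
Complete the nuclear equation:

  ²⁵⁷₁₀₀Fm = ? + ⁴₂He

Conserve mass number: 257 = A + 4, so A = 253.
Conserve atomic number: 100 = Z + 2, so Z = 98.
Z = 98 is californium, so the species is ²⁵³₉₈Cf.

Cf-253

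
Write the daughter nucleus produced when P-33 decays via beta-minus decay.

S-33

Beta-minus decay: mass number changes by +0, atomic number by +1.
A: 33 = 33; Z: 15 + 1 = 16.
Z = 16 is sulfur, so the daughter is S-33.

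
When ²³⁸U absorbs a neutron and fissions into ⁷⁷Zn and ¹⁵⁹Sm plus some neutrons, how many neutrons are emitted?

3

Conserve mass number: 239 = 77 + 159 + k, so k = 239 − 236 = 3.
Check atomic number: 92 = 30 + 62 + 0 = 92. ✓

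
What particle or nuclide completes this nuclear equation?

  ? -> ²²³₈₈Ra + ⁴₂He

Th-227

Conserve mass number: A = 223 + 4, so A = 227.
Conserve atomic number: Z = 88 + 2, so Z = 90.
Z = 90 is thorium, so the species is ²²⁷₉₀Th.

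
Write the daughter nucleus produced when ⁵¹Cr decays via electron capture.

Electron capture: mass number changes by +0, atomic number by -1.
A: 51 = 51; Z: 24 − 1 = 23.
Z = 23 is vanadium, so the daughter is ⁵¹V.

V-51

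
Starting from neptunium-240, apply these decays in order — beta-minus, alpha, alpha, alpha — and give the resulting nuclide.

Ra-228

Start: (A, Z) = (240, 93).
After β⁻: (240, 94).
After α: (236, 92).
After α: (232, 90).
After α: (228, 88).
Z = 88 is radium.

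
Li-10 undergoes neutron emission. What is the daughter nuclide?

Li-9

Neutron emission: mass number changes by -1, atomic number by +0.
A: 10 − 1 = 9; Z: 3 = 3.
Z = 3 is lithium, so the daughter is Li-9.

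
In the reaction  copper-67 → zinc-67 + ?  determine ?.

Conserve mass number: 67 = 67 + A, so A = 0.
Conserve atomic number: 29 = 30 + Z, so Z = -1.
A = 0 and Z = -1 is e⁻ — a beta-minus particle.

beta-minus particle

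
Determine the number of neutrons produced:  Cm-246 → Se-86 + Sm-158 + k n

Conserve mass number: 246 = 86 + 158 + k, so k = 246 − 244 = 2.
Check atomic number: 96 = 34 + 62 + 0 = 96. ✓

2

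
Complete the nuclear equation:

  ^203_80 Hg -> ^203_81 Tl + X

Conserve mass number: 203 = 203 + A, so A = 0.
Conserve atomic number: 80 = 81 + Z, so Z = -1.
A = 0 and Z = -1 is ^0_-1 e — a beta-minus particle.

beta-minus particle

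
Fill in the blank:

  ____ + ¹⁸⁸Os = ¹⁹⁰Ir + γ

Conserve mass number: A + 188 = 190 + 0, so A = 2.
Conserve atomic number: Z + 76 = 77 + 0, so Z = 1.
A = 2 and Z = 1 is ²H — a deuteron.

deuteron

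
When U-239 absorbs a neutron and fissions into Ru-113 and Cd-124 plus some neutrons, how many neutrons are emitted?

3

Conserve mass number: 240 = 113 + 124 + k, so k = 240 − 237 = 3.
Check atomic number: 92 = 44 + 48 + 0 = 92. ✓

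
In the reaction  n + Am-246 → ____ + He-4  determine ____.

Np-243

Conserve mass number: 1 + 246 = A + 4, so A = 243.
Conserve atomic number: 0 + 95 = Z + 2, so Z = 93.
Z = 93 is neptunium, so the species is Np-243.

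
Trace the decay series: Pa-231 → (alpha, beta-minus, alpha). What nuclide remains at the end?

Start: (A, Z) = (231, 91).
After α: (227, 89).
After β⁻: (227, 90).
After α: (223, 88).
Z = 88 is radium.

Ra-223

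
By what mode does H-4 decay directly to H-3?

ΔA = 3 − 4 = -1; ΔZ = 1 − 1 = +0.
A drops by 1 with Z unchanged — a neutron was emitted.

neutron emission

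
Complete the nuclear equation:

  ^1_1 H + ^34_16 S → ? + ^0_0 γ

Cl-35

Conserve mass number: 1 + 34 = A + 0, so A = 35.
Conserve atomic number: 1 + 16 = Z + 0, so Z = 17.
Z = 17 is chlorine, so the species is ^35_17 Cl.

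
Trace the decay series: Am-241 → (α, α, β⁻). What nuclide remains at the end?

U-233

Start: (A, Z) = (241, 95).
After α: (237, 93).
After α: (233, 91).
After β⁻: (233, 92).
Z = 92 is uranium.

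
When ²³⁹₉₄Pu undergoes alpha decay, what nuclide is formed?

Alpha decay: mass number changes by -4, atomic number by -2.
A: 239 − 4 = 235; Z: 94 − 2 = 92.
Z = 92 is uranium, so the daughter is ²³⁵₉₂U.

U-235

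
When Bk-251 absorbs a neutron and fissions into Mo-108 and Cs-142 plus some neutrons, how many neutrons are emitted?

2

Conserve mass number: 252 = 108 + 142 + k, so k = 252 − 250 = 2.
Check atomic number: 97 = 42 + 55 + 0 = 97. ✓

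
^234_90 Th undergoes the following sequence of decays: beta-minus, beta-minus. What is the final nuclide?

Start: (A, Z) = (234, 90).
After β⁻: (234, 91).
After β⁻: (234, 92).
Z = 92 is uranium.

U-234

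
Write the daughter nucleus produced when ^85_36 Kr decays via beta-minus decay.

Rb-85

Beta-minus decay: mass number changes by +0, atomic number by +1.
A: 85 = 85; Z: 36 + 1 = 37.
Z = 37 is rubidium, so the daughter is ^85_37 Rb.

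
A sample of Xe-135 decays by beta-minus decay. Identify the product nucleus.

Cs-135

Beta-minus decay: mass number changes by +0, atomic number by +1.
A: 135 = 135; Z: 54 + 1 = 55.
Z = 55 is caesium, so the daughter is Cs-135.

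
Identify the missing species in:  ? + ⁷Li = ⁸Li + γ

neutron

Conserve mass number: A + 7 = 8 + 0, so A = 1.
Conserve atomic number: Z + 3 = 3 + 0, so Z = 0.
A = 1 and Z = 0 is ¹n — a neutron.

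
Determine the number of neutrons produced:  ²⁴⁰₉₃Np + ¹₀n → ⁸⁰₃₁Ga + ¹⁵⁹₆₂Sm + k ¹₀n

2

Conserve mass number: 241 = 80 + 159 + k, so k = 241 − 239 = 2.
Check atomic number: 93 = 31 + 62 + 0 = 93. ✓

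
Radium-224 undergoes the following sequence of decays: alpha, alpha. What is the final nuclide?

Start: (A, Z) = (224, 88).
After α: (220, 86).
After α: (216, 84).
Z = 84 is polonium.

Po-216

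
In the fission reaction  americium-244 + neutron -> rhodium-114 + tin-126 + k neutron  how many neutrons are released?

Conserve mass number: 245 = 114 + 126 + k, so k = 245 − 240 = 5.
Check atomic number: 95 = 45 + 50 + 0 = 95. ✓

5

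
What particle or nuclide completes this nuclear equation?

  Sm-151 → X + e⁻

Eu-151

Conserve mass number: 151 = A + 0, so A = 151.
Conserve atomic number: 62 = Z − 1, so Z = 63.
Z = 63 is europium, so the species is Eu-151.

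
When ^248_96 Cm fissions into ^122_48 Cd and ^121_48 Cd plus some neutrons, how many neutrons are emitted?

Conserve mass number: 248 = 122 + 121 + k, so k = 248 − 243 = 5.
Check atomic number: 96 = 48 + 48 + 0 = 96. ✓

5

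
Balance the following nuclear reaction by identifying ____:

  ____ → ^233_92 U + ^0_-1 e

Conserve mass number: A = 233 + 0, so A = 233.
Conserve atomic number: Z = 92 − 1, so Z = 91.
Z = 91 is protactinium, so the species is ^233_91 Pa.

Pa-233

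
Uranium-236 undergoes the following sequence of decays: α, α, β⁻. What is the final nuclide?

Start: (A, Z) = (236, 92).
After α: (232, 90).
After α: (228, 88).
After β⁻: (228, 89).
Z = 89 is actinium.

Ac-228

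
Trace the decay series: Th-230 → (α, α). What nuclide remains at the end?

Rn-222

Start: (A, Z) = (230, 90).
After α: (226, 88).
After α: (222, 86).
Z = 86 is radon.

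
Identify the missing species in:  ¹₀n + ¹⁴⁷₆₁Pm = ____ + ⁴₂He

Conserve mass number: 1 + 147 = A + 4, so A = 144.
Conserve atomic number: 0 + 61 = Z + 2, so Z = 59.
Z = 59 is praseodymium, so the species is ¹⁴⁴₅₉Pr.

Pr-144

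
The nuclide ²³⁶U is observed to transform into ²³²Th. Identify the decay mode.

alpha decay

ΔA = 232 − 236 = -4; ΔZ = 90 − 92 = -2.
A drops by 4 and Z drops by 2 — the signature of alpha emission.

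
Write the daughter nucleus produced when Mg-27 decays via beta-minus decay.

Beta-minus decay: mass number changes by +0, atomic number by +1.
A: 27 = 27; Z: 12 + 1 = 13.
Z = 13 is aluminium, so the daughter is Al-27.

Al-27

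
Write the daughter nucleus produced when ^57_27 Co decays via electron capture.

Electron capture: mass number changes by +0, atomic number by -1.
A: 57 = 57; Z: 27 − 1 = 26.
Z = 26 is iron, so the daughter is ^57_26 Fe.

Fe-57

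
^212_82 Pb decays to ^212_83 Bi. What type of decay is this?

ΔA = 212 − 212 = 0; ΔZ = 83 − 82 = +1.
A is unchanged and Z rises by 1 — a neutron has become a proton (β⁻ decay).

beta-minus decay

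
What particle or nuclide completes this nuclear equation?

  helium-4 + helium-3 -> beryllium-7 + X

gamma ray

Conserve mass number: 4 + 3 = 7 + A, so A = 0.
Conserve atomic number: 2 + 2 = 4 + Z, so Z = 0.
A = 0 and Z = 0 is γ — a gamma ray.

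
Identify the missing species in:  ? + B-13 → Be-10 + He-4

Conserve mass number: A + 13 = 10 + 4, so A = 1.
Conserve atomic number: Z + 5 = 4 + 2, so Z = 1.
A = 1 and Z = 1 is H-1 — a proton.

proton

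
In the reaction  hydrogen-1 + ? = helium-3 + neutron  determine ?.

triton

Conserve mass number: 1 + A = 3 + 1, so A = 3.
Conserve atomic number: 1 + Z = 2 + 0, so Z = 1.
A = 3 and Z = 1 is hydrogen-3 — a triton.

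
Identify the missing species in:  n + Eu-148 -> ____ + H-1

Sm-148

Conserve mass number: 1 + 148 = A + 1, so A = 148.
Conserve atomic number: 0 + 63 = Z + 1, so Z = 62.
Z = 62 is samarium, so the species is Sm-148.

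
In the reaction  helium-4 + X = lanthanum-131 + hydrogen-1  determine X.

Ba-128

Conserve mass number: 4 + A = 131 + 1, so A = 128.
Conserve atomic number: 2 + Z = 57 + 1, so Z = 56.
Z = 56 is barium, so the species is barium-128.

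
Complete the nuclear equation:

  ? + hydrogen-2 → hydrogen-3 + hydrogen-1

Conserve mass number: A + 2 = 3 + 1, so A = 2.
Conserve atomic number: Z + 1 = 1 + 1, so Z = 1.
A = 2 and Z = 1 is hydrogen-2 — a deuteron.

deuteron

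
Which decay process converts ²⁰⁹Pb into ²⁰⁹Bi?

ΔA = 209 − 209 = 0; ΔZ = 83 − 82 = +1.
A is unchanged and Z rises by 1 — a neutron has become a proton (β⁻ decay).

beta-minus decay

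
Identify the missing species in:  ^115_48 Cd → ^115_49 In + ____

Conserve mass number: 115 = 115 + A, so A = 0.
Conserve atomic number: 48 = 49 + Z, so Z = -1.
A = 0 and Z = -1 is ^0_-1 e — a beta-minus particle.

beta-minus particle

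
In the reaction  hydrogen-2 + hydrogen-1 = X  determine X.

He-3

Conserve mass number: 2 + 1 = A, so A = 3.
Conserve atomic number: 1 + 1 = Z, so Z = 2.
Z = 2 is helium, so the species is helium-3.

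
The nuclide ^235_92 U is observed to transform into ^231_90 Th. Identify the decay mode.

ΔA = 231 − 235 = -4; ΔZ = 90 − 92 = -2.
A drops by 4 and Z drops by 2 — the signature of alpha emission.

alpha decay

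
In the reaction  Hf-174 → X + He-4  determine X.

Yb-170

Conserve mass number: 174 = A + 4, so A = 170.
Conserve atomic number: 72 = Z + 2, so Z = 70.
Z = 70 is ytterbium, so the species is Yb-170.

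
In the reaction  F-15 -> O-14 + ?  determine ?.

Conserve mass number: 15 = 14 + A, so A = 1.
Conserve atomic number: 9 = 8 + Z, so Z = 1.
A = 1 and Z = 1 is H-1 — a proton.

proton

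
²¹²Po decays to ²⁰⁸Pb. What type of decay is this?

alpha decay

ΔA = 208 − 212 = -4; ΔZ = 82 − 84 = -2.
A drops by 4 and Z drops by 2 — the signature of alpha emission.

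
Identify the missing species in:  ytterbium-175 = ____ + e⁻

Lu-175

Conserve mass number: 175 = A + 0, so A = 175.
Conserve atomic number: 70 = Z − 1, so Z = 71.
Z = 71 is lutetium, so the species is lutetium-175.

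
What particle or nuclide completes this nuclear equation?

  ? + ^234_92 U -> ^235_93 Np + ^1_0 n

Conserve mass number: A + 234 = 235 + 1, so A = 2.
Conserve atomic number: Z + 92 = 93 + 0, so Z = 1.
A = 2 and Z = 1 is ^2_1 H — a deuteron.

deuteron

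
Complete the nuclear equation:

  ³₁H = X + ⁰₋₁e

He-3

Conserve mass number: 3 = A + 0, so A = 3.
Conserve atomic number: 1 = Z − 1, so Z = 2.
Z = 2 is helium, so the species is ³₂He.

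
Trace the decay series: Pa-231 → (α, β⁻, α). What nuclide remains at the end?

Start: (A, Z) = (231, 91).
After α: (227, 89).
After β⁻: (227, 90).
After α: (223, 88).
Z = 88 is radium.

Ra-223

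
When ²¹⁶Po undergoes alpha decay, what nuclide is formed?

Alpha decay: mass number changes by -4, atomic number by -2.
A: 216 − 4 = 212; Z: 84 − 2 = 82.
Z = 82 is lead, so the daughter is ²¹²Pb.

Pb-212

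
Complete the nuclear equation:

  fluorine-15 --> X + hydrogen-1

O-14

Conserve mass number: 15 = A + 1, so A = 14.
Conserve atomic number: 9 = Z + 1, so Z = 8.
Z = 8 is oxygen, so the species is oxygen-14.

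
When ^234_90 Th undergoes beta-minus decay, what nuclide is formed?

Beta-minus decay: mass number changes by +0, atomic number by +1.
A: 234 = 234; Z: 90 + 1 = 91.
Z = 91 is protactinium, so the daughter is ^234_91 Pa.

Pa-234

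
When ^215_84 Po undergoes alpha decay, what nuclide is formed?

Pb-211

Alpha decay: mass number changes by -4, atomic number by -2.
A: 215 − 4 = 211; Z: 84 − 2 = 82.
Z = 82 is lead, so the daughter is ^211_82 Pb.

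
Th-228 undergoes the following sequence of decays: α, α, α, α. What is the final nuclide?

Pb-212

Start: (A, Z) = (228, 90).
After α: (224, 88).
After α: (220, 86).
After α: (216, 84).
After α: (212, 82).
Z = 82 is lead.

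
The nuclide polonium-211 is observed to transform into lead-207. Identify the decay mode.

alpha decay

ΔA = 207 − 211 = -4; ΔZ = 82 − 84 = -2.
A drops by 4 and Z drops by 2 — the signature of alpha emission.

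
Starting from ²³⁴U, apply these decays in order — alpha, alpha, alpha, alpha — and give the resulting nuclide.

Start: (A, Z) = (234, 92).
After α: (230, 90).
After α: (226, 88).
After α: (222, 86).
After α: (218, 84).
Z = 84 is polonium.

Po-218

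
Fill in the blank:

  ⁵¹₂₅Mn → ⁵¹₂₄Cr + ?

Conserve mass number: 51 = 51 + A, so A = 0.
Conserve atomic number: 25 = 24 + Z, so Z = 1.
A = 0 and Z = 1 is ⁰₁e — a positron.

positron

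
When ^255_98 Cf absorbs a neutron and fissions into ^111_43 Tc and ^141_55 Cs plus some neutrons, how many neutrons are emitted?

4

Conserve mass number: 256 = 111 + 141 + k, so k = 256 − 252 = 4.
Check atomic number: 98 = 43 + 55 + 0 = 98. ✓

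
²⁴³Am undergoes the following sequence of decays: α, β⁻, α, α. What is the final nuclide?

Start: (A, Z) = (243, 95).
After α: (239, 93).
After β⁻: (239, 94).
After α: (235, 92).
After α: (231, 90).
Z = 90 is thorium.

Th-231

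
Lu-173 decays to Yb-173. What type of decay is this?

beta-plus decay or electron capture

ΔA = 173 − 173 = 0; ΔZ = 70 − 71 = -1.
A is unchanged and Z drops by 1 — a proton has become a neutron (β⁺ emission or electron capture).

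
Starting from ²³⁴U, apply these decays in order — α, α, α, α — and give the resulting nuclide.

Po-218

Start: (A, Z) = (234, 92).
After α: (230, 90).
After α: (226, 88).
After α: (222, 86).
After α: (218, 84).
Z = 84 is polonium.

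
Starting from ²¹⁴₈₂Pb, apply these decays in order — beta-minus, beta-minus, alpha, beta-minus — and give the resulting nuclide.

Start: (A, Z) = (214, 82).
After β⁻: (214, 83).
After β⁻: (214, 84).
After α: (210, 82).
After β⁻: (210, 83).
Z = 83 is bismuth.

Bi-210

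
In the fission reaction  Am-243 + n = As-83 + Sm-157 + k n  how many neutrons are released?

4

Conserve mass number: 244 = 83 + 157 + k, so k = 244 − 240 = 4.
Check atomic number: 95 = 33 + 62 + 0 = 95. ✓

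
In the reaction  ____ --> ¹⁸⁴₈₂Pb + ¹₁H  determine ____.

Bi-185

Conserve mass number: A = 184 + 1, so A = 185.
Conserve atomic number: Z = 82 + 1, so Z = 83.
Z = 83 is bismuth, so the species is ¹⁸⁵₈₃Bi.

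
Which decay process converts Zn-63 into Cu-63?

beta-plus decay or electron capture

ΔA = 63 − 63 = 0; ΔZ = 29 − 30 = -1.
A is unchanged and Z drops by 1 — a proton has become a neutron (β⁺ emission or electron capture).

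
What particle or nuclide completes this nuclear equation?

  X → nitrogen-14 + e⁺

O-14

Conserve mass number: A = 14 + 0, so A = 14.
Conserve atomic number: Z = 7 + 1, so Z = 8.
Z = 8 is oxygen, so the species is oxygen-14.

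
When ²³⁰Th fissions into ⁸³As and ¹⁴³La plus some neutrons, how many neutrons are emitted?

4

Conserve mass number: 230 = 83 + 143 + k, so k = 230 − 226 = 4.
Check atomic number: 90 = 33 + 57 + 0 = 90. ✓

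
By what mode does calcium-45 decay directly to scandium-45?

beta-minus decay

ΔA = 45 − 45 = 0; ΔZ = 21 − 20 = +1.
A is unchanged and Z rises by 1 — a neutron has become a proton (β⁻ decay).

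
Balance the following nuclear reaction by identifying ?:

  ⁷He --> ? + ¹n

He-6

Conserve mass number: 7 = A + 1, so A = 6.
Conserve atomic number: 2 = Z + 0, so Z = 2.
Z = 2 is helium, so the species is ⁶He.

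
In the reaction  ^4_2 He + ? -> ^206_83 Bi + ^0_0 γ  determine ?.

Conserve mass number: 4 + A = 206 + 0, so A = 202.
Conserve atomic number: 2 + Z = 83 + 0, so Z = 81.
Z = 81 is thallium, so the species is ^202_81 Tl.

Tl-202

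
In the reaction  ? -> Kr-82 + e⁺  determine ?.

Conserve mass number: A = 82 + 0, so A = 82.
Conserve atomic number: Z = 36 + 1, so Z = 37.
Z = 37 is rubidium, so the species is Rb-82.

Rb-82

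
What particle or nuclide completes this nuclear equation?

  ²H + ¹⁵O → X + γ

Conserve mass number: 2 + 15 = A + 0, so A = 17.
Conserve atomic number: 1 + 8 = Z + 0, so Z = 9.
Z = 9 is fluorine, so the species is ¹⁷F.

F-17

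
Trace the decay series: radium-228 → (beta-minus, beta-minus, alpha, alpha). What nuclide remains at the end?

Rn-220

Start: (A, Z) = (228, 88).
After β⁻: (228, 89).
After β⁻: (228, 90).
After α: (224, 88).
After α: (220, 86).
Z = 86 is radon.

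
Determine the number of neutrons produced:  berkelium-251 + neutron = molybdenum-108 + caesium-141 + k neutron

3

Conserve mass number: 252 = 108 + 141 + k, so k = 252 − 249 = 3.
Check atomic number: 97 = 42 + 55 + 0 = 97. ✓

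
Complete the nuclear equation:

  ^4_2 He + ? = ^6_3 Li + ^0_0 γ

Conserve mass number: 4 + A = 6 + 0, so A = 2.
Conserve atomic number: 2 + Z = 3 + 0, so Z = 1.
A = 2 and Z = 1 is ^2_1 H — a deuteron.

deuteron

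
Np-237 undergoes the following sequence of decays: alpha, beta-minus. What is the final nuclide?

Start: (A, Z) = (237, 93).
After α: (233, 91).
After β⁻: (233, 92).
Z = 92 is uranium.

U-233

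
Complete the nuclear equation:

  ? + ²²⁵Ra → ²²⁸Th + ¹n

Conserve mass number: A + 225 = 228 + 1, so A = 4.
Conserve atomic number: Z + 88 = 90 + 0, so Z = 2.
A = 4 and Z = 2 is ⁴He — an alpha particle.

alpha particle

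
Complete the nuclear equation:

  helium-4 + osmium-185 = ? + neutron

Conserve mass number: 4 + 185 = A + 1, so A = 188.
Conserve atomic number: 2 + 76 = Z + 0, so Z = 78.
Z = 78 is platinum, so the species is platinum-188.

Pt-188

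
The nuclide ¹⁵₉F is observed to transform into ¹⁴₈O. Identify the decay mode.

ΔA = 14 − 15 = -1; ΔZ = 8 − 9 = -1.
A drops by 1 and Z drops by 1 — a proton was emitted.

proton emission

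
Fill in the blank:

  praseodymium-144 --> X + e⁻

Nd-144

Conserve mass number: 144 = A + 0, so A = 144.
Conserve atomic number: 59 = Z − 1, so Z = 60.
Z = 60 is neodymium, so the species is neodymium-144.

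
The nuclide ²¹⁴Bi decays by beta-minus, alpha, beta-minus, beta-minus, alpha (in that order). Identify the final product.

Pb-206

Start: (A, Z) = (214, 83).
After β⁻: (214, 84).
After α: (210, 82).
After β⁻: (210, 83).
After β⁻: (210, 84).
After α: (206, 82).
Z = 82 is lead.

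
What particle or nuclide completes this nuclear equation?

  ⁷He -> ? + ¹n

Conserve mass number: 7 = A + 1, so A = 6.
Conserve atomic number: 2 = Z + 0, so Z = 2.
Z = 2 is helium, so the species is ⁶He.

He-6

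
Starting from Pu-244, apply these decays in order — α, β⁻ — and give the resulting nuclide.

Np-240

Start: (A, Z) = (244, 94).
After α: (240, 92).
After β⁻: (240, 93).
Z = 93 is neptunium.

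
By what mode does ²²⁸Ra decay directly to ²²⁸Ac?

ΔA = 228 − 228 = 0; ΔZ = 89 − 88 = +1.
A is unchanged and Z rises by 1 — a neutron has become a proton (β⁻ decay).

beta-minus decay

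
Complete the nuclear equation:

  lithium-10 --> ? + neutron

Conserve mass number: 10 = A + 1, so A = 9.
Conserve atomic number: 3 = Z + 0, so Z = 3.
Z = 3 is lithium, so the species is lithium-9.

Li-9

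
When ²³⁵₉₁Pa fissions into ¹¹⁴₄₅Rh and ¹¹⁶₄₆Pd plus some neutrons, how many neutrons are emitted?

Conserve mass number: 235 = 114 + 116 + k, so k = 235 − 230 = 5.
Check atomic number: 91 = 45 + 46 + 0 = 91. ✓

5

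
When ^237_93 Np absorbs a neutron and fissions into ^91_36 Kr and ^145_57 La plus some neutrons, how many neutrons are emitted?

Conserve mass number: 238 = 91 + 145 + k, so k = 238 − 236 = 2.
Check atomic number: 93 = 36 + 57 + 0 = 93. ✓

2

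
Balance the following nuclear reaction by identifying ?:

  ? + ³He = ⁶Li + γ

Conserve mass number: A + 3 = 6 + 0, so A = 3.
Conserve atomic number: Z + 2 = 3 + 0, so Z = 1.
A = 3 and Z = 1 is ³H — a triton.

triton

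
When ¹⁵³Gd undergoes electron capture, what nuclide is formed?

Eu-153

Electron capture: mass number changes by +0, atomic number by -1.
A: 153 = 153; Z: 64 − 1 = 63.
Z = 63 is europium, so the daughter is ¹⁵³Eu.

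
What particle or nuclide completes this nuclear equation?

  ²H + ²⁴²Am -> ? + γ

Conserve mass number: 2 + 242 = A + 0, so A = 244.
Conserve atomic number: 1 + 95 = Z + 0, so Z = 96.
Z = 96 is curium, so the species is ²⁴⁴Cm.

Cm-244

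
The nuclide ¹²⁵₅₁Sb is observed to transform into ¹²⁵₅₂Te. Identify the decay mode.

beta-minus decay

ΔA = 125 − 125 = 0; ΔZ = 52 − 51 = +1.
A is unchanged and Z rises by 1 — a neutron has become a proton (β⁻ decay).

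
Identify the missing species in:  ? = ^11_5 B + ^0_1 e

Conserve mass number: A = 11 + 0, so A = 11.
Conserve atomic number: Z = 5 + 1, so Z = 6.
Z = 6 is carbon, so the species is ^11_6 C.

C-11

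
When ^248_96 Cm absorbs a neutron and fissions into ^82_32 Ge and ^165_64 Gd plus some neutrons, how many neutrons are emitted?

2

Conserve mass number: 249 = 82 + 165 + k, so k = 249 − 247 = 2.
Check atomic number: 96 = 32 + 64 + 0 = 96. ✓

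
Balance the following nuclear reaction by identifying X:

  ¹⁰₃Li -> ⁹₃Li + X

neutron

Conserve mass number: 10 = 9 + A, so A = 1.
Conserve atomic number: 3 = 3 + Z, so Z = 0.
A = 1 and Z = 0 is ¹₀n — a neutron.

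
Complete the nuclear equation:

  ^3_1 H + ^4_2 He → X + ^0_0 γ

Conserve mass number: 3 + 4 = A + 0, so A = 7.
Conserve atomic number: 1 + 2 = Z + 0, so Z = 3.
Z = 3 is lithium, so the species is ^7_3 Li.

Li-7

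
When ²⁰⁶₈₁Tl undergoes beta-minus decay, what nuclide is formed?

Beta-minus decay: mass number changes by +0, atomic number by +1.
A: 206 = 206; Z: 81 + 1 = 82.
Z = 82 is lead, so the daughter is ²⁰⁶₈₂Pb.

Pb-206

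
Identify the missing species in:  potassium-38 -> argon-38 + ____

Conserve mass number: 38 = 38 + A, so A = 0.
Conserve atomic number: 19 = 18 + Z, so Z = 1.
A = 0 and Z = 1 is e⁺ — a positron.

positron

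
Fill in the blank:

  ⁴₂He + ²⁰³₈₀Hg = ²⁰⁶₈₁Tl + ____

proton

Conserve mass number: 4 + 203 = 206 + A, so A = 1.
Conserve atomic number: 2 + 80 = 81 + Z, so Z = 1.
A = 1 and Z = 1 is ¹₁H — a proton.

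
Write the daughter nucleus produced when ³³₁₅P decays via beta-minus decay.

Beta-minus decay: mass number changes by +0, atomic number by +1.
A: 33 = 33; Z: 15 + 1 = 16.
Z = 16 is sulfur, so the daughter is ³³₁₆S.

S-33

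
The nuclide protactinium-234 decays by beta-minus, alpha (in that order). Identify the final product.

Th-230

Start: (A, Z) = (234, 91).
After β⁻: (234, 92).
After α: (230, 90).
Z = 90 is thorium.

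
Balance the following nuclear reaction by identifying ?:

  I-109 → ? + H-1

Conserve mass number: 109 = A + 1, so A = 108.
Conserve atomic number: 53 = Z + 1, so Z = 52.
Z = 52 is tellurium, so the species is Te-108.

Te-108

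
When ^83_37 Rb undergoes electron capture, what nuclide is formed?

Kr-83

Electron capture: mass number changes by +0, atomic number by -1.
A: 83 = 83; Z: 37 − 1 = 36.
Z = 36 is krypton, so the daughter is ^83_36 Kr.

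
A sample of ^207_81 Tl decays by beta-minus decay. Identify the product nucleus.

Pb-207

Beta-minus decay: mass number changes by +0, atomic number by +1.
A: 207 = 207; Z: 81 + 1 = 82.
Z = 82 is lead, so the daughter is ^207_82 Pb.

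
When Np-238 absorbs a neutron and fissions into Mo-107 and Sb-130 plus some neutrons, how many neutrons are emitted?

2

Conserve mass number: 239 = 107 + 130 + k, so k = 239 − 237 = 2.
Check atomic number: 93 = 42 + 51 + 0 = 93. ✓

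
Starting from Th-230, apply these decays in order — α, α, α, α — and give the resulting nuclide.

Pb-214

Start: (A, Z) = (230, 90).
After α: (226, 88).
After α: (222, 86).
After α: (218, 84).
After α: (214, 82).
Z = 82 is lead.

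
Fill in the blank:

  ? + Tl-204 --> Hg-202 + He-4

Conserve mass number: A + 204 = 202 + 4, so A = 2.
Conserve atomic number: Z + 81 = 80 + 2, so Z = 1.
A = 2 and Z = 1 is H-2 — a deuteron.

deuteron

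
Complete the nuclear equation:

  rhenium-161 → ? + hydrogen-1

Conserve mass number: 161 = A + 1, so A = 160.
Conserve atomic number: 75 = Z + 1, so Z = 74.
Z = 74 is tungsten, so the species is tungsten-160.

W-160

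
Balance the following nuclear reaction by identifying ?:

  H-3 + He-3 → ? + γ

Li-6

Conserve mass number: 3 + 3 = A + 0, so A = 6.
Conserve atomic number: 1 + 2 = Z + 0, so Z = 3.
Z = 3 is lithium, so the species is Li-6.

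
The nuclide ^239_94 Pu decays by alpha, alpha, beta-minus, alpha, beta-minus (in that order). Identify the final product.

Th-227

Start: (A, Z) = (239, 94).
After α: (235, 92).
After α: (231, 90).
After β⁻: (231, 91).
After α: (227, 89).
After β⁻: (227, 90).
Z = 90 is thorium.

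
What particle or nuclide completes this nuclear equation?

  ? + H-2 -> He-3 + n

deuteron

Conserve mass number: A + 2 = 3 + 1, so A = 2.
Conserve atomic number: Z + 1 = 2 + 0, so Z = 1.
A = 2 and Z = 1 is H-2 — a deuteron.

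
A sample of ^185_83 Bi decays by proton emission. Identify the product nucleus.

Proton emission: mass number changes by -1, atomic number by -1.
A: 185 − 1 = 184; Z: 83 − 1 = 82.
Z = 82 is lead, so the daughter is ^184_82 Pb.

Pb-184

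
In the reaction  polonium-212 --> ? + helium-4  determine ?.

Conserve mass number: 212 = A + 4, so A = 208.
Conserve atomic number: 84 = Z + 2, so Z = 82.
Z = 82 is lead, so the species is lead-208.

Pb-208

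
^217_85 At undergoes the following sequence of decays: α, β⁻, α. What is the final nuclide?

Pb-209

Start: (A, Z) = (217, 85).
After α: (213, 83).
After β⁻: (213, 84).
After α: (209, 82).
Z = 82 is lead.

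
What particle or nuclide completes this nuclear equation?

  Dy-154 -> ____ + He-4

Conserve mass number: 154 = A + 4, so A = 150.
Conserve atomic number: 66 = Z + 2, so Z = 64.
Z = 64 is gadolinium, so the species is Gd-150.

Gd-150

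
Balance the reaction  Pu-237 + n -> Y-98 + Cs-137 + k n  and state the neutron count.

3

Conserve mass number: 238 = 98 + 137 + k, so k = 238 − 235 = 3.
Check atomic number: 94 = 39 + 55 + 0 = 94. ✓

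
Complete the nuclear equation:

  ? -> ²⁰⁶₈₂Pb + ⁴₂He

Conserve mass number: A = 206 + 4, so A = 210.
Conserve atomic number: Z = 82 + 2, so Z = 84.
Z = 84 is polonium, so the species is ²¹⁰₈₄Po.

Po-210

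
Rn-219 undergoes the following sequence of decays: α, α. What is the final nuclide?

Pb-211

Start: (A, Z) = (219, 86).
After α: (215, 84).
After α: (211, 82).
Z = 82 is lead.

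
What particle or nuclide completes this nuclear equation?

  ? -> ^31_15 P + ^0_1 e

Conserve mass number: A = 31 + 0, so A = 31.
Conserve atomic number: Z = 15 + 1, so Z = 16.
Z = 16 is sulfur, so the species is ^31_16 S.

S-31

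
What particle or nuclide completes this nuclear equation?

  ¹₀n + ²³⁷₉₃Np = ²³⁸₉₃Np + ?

Conserve mass number: 1 + 237 = 238 + A, so A = 0.
Conserve atomic number: 0 + 93 = 93 + Z, so Z = 0.
A = 0 and Z = 0 is ⁰₀γ — a gamma ray.

gamma ray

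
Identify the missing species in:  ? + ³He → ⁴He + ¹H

Conserve mass number: A + 3 = 4 + 1, so A = 2.
Conserve atomic number: Z + 2 = 2 + 1, so Z = 1.
A = 2 and Z = 1 is ²H — a deuteron.

deuteron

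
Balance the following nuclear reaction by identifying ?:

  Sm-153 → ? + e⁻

Eu-153

Conserve mass number: 153 = A + 0, so A = 153.
Conserve atomic number: 62 = Z − 1, so Z = 63.
Z = 63 is europium, so the species is Eu-153.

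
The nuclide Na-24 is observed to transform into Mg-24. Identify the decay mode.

beta-minus decay

ΔA = 24 − 24 = 0; ΔZ = 12 − 11 = +1.
A is unchanged and Z rises by 1 — a neutron has become a proton (β⁻ decay).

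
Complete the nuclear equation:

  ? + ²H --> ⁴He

Conserve mass number: A + 2 = 4, so A = 2.
Conserve atomic number: Z + 1 = 2, so Z = 1.
A = 2 and Z = 1 is ²H — a deuteron.

deuteron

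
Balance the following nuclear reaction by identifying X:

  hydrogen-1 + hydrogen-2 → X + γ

He-3

Conserve mass number: 1 + 2 = A + 0, so A = 3.
Conserve atomic number: 1 + 1 = Z + 0, so Z = 2.
Z = 2 is helium, so the species is helium-3.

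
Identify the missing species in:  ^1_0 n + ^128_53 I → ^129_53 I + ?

Conserve mass number: 1 + 128 = 129 + A, so A = 0.
Conserve atomic number: 0 + 53 = 53 + Z, so Z = 0.
A = 0 and Z = 0 is ^0_0 γ — a gamma ray.

gamma ray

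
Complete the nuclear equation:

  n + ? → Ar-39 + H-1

Conserve mass number: 1 + A = 39 + 1, so A = 39.
Conserve atomic number: 0 + Z = 18 + 1, so Z = 19.
Z = 19 is potassium, so the species is K-39.

K-39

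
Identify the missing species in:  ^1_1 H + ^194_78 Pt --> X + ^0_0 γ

Conserve mass number: 1 + 194 = A + 0, so A = 195.
Conserve atomic number: 1 + 78 = Z + 0, so Z = 79.
Z = 79 is gold, so the species is ^195_79 Au.

Au-195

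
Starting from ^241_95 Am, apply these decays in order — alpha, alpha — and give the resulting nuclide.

Pa-233

Start: (A, Z) = (241, 95).
After α: (237, 93).
After α: (233, 91).
Z = 91 is protactinium.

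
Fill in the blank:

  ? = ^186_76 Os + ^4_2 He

Pt-190

Conserve mass number: A = 186 + 4, so A = 190.
Conserve atomic number: Z = 76 + 2, so Z = 78.
Z = 78 is platinum, so the species is ^190_78 Pt.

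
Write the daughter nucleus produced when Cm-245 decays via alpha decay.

Pu-241

Alpha decay: mass number changes by -4, atomic number by -2.
A: 245 − 4 = 241; Z: 96 − 2 = 94.
Z = 94 is plutonium, so the daughter is Pu-241.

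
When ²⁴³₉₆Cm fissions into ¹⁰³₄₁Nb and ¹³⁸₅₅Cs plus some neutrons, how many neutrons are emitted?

Conserve mass number: 243 = 103 + 138 + k, so k = 243 − 241 = 2.
Check atomic number: 96 = 41 + 55 + 0 = 96. ✓

2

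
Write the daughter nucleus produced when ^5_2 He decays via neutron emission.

He-4

Neutron emission: mass number changes by -1, atomic number by +0.
A: 5 − 1 = 4; Z: 2 = 2.
Z = 2 is helium, so the daughter is ^4_2 He.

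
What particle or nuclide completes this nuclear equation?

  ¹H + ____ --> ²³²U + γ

Conserve mass number: 1 + A = 232 + 0, so A = 231.
Conserve atomic number: 1 + Z = 92 + 0, so Z = 91.
Z = 91 is protactinium, so the species is ²³¹Pa.

Pa-231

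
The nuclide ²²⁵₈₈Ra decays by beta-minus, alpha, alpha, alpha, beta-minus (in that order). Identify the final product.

Start: (A, Z) = (225, 88).
After β⁻: (225, 89).
After α: (221, 87).
After α: (217, 85).
After α: (213, 83).
After β⁻: (213, 84).
Z = 84 is polonium.

Po-213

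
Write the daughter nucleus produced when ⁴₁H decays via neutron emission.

H-3

Neutron emission: mass number changes by -1, atomic number by +0.
A: 4 − 1 = 3; Z: 1 = 1.
Z = 1 is hydrogen, so the daughter is ³₁H.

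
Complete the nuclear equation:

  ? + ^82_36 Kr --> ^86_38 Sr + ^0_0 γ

alpha particle

Conserve mass number: A + 82 = 86 + 0, so A = 4.
Conserve atomic number: Z + 36 = 38 + 0, so Z = 2.
A = 4 and Z = 2 is ^4_2 He — an alpha particle.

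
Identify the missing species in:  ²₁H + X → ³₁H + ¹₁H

Conserve mass number: 2 + A = 3 + 1, so A = 2.
Conserve atomic number: 1 + Z = 1 + 1, so Z = 1.
A = 2 and Z = 1 is ²₁H — a deuteron.

deuteron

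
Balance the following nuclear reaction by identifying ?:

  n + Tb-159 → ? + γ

Tb-160

Conserve mass number: 1 + 159 = A + 0, so A = 160.
Conserve atomic number: 0 + 65 = Z + 0, so Z = 65.
Z = 65 is terbium, so the species is Tb-160.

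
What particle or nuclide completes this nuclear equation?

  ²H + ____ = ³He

Conserve mass number: 2 + A = 3, so A = 1.
Conserve atomic number: 1 + Z = 2, so Z = 1.
A = 1 and Z = 1 is ¹H — a proton.

proton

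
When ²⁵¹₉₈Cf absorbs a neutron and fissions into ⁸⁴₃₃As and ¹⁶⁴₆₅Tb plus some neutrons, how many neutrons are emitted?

Conserve mass number: 252 = 84 + 164 + k, so k = 252 − 248 = 4.
Check atomic number: 98 = 33 + 65 + 0 = 98. ✓

4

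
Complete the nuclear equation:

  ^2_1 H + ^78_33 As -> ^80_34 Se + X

Conserve mass number: 2 + 78 = 80 + A, so A = 0.
Conserve atomic number: 1 + 33 = 34 + Z, so Z = 0.
A = 0 and Z = 0 is ^0_0 γ — a gamma ray.

gamma ray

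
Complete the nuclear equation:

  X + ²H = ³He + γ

proton

Conserve mass number: A + 2 = 3 + 0, so A = 1.
Conserve atomic number: Z + 1 = 2 + 0, so Z = 1.
A = 1 and Z = 1 is ¹H — a proton.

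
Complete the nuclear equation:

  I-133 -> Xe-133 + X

beta-minus particle

Conserve mass number: 133 = 133 + A, so A = 0.
Conserve atomic number: 53 = 54 + Z, so Z = -1.
A = 0 and Z = -1 is e⁻ — a beta-minus particle.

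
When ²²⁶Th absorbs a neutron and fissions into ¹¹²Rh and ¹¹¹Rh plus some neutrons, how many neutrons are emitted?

4

Conserve mass number: 227 = 112 + 111 + k, so k = 227 − 223 = 4.
Check atomic number: 90 = 45 + 45 + 0 = 90. ✓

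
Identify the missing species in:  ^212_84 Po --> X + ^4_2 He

Conserve mass number: 212 = A + 4, so A = 208.
Conserve atomic number: 84 = Z + 2, so Z = 82.
Z = 82 is lead, so the species is ^208_82 Pb.

Pb-208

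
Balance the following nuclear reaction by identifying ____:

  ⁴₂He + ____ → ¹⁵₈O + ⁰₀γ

Conserve mass number: 4 + A = 15 + 0, so A = 11.
Conserve atomic number: 2 + Z = 8 + 0, so Z = 6.
Z = 6 is carbon, so the species is ¹¹₆C.

C-11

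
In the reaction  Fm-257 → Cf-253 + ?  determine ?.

Conserve mass number: 257 = 253 + A, so A = 4.
Conserve atomic number: 100 = 98 + Z, so Z = 2.
A = 4 and Z = 2 is He-4 — an alpha particle.

alpha particle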